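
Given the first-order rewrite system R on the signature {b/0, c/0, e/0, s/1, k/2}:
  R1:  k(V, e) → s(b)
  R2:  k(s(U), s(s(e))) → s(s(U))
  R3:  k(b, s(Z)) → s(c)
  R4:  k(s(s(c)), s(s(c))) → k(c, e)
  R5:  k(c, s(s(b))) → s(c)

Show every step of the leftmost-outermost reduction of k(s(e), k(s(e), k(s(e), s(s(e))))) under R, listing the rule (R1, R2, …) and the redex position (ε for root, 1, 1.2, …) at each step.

s(s(e))

1. k(s(e), k(s(e), k(s(e), s(s(e)))))  →  k(s(e), k(s(e), s(s(e))))   [R2 at 2.2]
2. k(s(e), k(s(e), s(s(e))))  →  k(s(e), s(s(e)))   [R2 at 2]
3. k(s(e), s(s(e)))  →  s(s(e))   [R2 at ε]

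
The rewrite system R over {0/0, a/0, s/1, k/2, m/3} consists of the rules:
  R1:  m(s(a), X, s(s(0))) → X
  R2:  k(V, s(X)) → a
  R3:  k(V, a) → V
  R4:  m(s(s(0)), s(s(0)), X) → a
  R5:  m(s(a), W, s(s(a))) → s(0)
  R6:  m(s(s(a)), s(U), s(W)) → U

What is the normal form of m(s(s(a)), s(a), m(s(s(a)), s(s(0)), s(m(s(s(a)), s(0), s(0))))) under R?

a

1. m(s(s(a)), s(a), m(s(s(a)), s(s(0)), s(m(s(s(a)), s(0), s(0)))))  →  m(s(s(a)), s(a), s(0))   [R6 at 3]
2. m(s(s(a)), s(a), s(0))  →  a   [R6 at ε]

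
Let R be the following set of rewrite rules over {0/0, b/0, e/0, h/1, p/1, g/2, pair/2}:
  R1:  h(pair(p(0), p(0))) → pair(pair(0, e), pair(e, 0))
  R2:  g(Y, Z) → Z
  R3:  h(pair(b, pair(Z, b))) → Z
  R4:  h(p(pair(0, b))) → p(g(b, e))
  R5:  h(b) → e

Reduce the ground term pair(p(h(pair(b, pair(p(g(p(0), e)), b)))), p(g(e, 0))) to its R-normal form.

pair(p(p(e)), p(0))

1. pair(p(h(pair(b, pair(p(g(p(0), e)), b)))), p(g(e, 0)))  →  pair(p(p(g(p(0), e))), p(g(e, 0)))   [R3 at 1.1]
2. pair(p(p(g(p(0), e))), p(g(e, 0)))  →  pair(p(p(e)), p(g(e, 0)))   [R2 at 1.1.1]
3. pair(p(p(e)), p(g(e, 0)))  →  pair(p(p(e)), p(0))   [R2 at 2.1]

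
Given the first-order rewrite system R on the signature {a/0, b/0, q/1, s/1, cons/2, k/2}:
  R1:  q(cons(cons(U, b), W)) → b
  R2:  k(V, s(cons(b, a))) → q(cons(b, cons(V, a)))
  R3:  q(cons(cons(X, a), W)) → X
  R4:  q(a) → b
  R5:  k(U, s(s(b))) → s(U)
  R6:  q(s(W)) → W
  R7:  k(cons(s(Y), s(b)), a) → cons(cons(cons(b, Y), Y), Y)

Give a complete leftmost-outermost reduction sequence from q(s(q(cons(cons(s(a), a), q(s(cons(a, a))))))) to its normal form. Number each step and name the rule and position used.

1. q(s(q(cons(cons(s(a), a), q(s(cons(a, a)))))))  →  q(cons(cons(s(a), a), q(s(cons(a, a)))))   [R6 at ε]
2. q(cons(cons(s(a), a), q(s(cons(a, a)))))  →  s(a)   [R3 at ε]

s(a)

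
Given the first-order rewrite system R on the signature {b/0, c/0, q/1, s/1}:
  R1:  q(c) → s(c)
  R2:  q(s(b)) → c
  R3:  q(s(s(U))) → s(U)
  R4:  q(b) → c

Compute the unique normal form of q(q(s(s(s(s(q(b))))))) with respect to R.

s(s(c))

1. q(q(s(s(s(s(q(b)))))))  →  q(s(s(s(q(b)))))   [R3 at 1]
2. q(s(s(s(q(b)))))  →  s(s(q(b)))   [R3 at ε]
3. s(s(q(b)))  →  s(s(c))   [R4 at 1.1]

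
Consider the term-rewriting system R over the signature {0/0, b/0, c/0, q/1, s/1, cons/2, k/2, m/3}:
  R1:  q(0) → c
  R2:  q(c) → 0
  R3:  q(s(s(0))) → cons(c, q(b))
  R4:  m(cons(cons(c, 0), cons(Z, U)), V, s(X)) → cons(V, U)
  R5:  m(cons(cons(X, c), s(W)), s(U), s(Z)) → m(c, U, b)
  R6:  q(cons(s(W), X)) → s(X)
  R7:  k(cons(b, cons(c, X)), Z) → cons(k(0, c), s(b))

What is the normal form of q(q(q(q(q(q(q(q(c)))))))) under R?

1. q(q(q(q(q(q(q(q(c))))))))  →  q(q(q(q(q(q(q(0)))))))   [R2 at 1.1.1.1.1.1.1]
2. q(q(q(q(q(q(q(0)))))))  →  q(q(q(q(q(q(c))))))   [R1 at 1.1.1.1.1.1]
3. q(q(q(q(q(q(c))))))  →  q(q(q(q(q(0)))))   [R2 at 1.1.1.1.1]
4. q(q(q(q(q(0)))))  →  q(q(q(q(c))))   [R1 at 1.1.1.1]
5. q(q(q(q(c))))  →  q(q(q(0)))   [R2 at 1.1.1]
6. q(q(q(0)))  →  q(q(c))   [R1 at 1.1]
7. q(q(c))  →  q(0)   [R2 at 1]
8. q(0)  →  c   [R1 at ε]

c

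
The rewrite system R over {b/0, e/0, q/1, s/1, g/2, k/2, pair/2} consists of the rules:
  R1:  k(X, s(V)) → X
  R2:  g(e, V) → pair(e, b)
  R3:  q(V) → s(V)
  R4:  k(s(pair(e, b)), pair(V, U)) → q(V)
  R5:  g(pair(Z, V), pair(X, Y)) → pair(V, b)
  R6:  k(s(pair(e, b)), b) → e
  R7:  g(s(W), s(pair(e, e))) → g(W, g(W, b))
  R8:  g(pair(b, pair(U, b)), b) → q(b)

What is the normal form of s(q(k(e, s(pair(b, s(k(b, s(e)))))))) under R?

1. s(q(k(e, s(pair(b, s(k(b, s(e))))))))  →  s(s(k(e, s(pair(b, s(k(b, s(e))))))))   [R3 at 1]
2. s(s(k(e, s(pair(b, s(k(b, s(e))))))))  →  s(s(e))   [R1 at 1.1]

s(s(e))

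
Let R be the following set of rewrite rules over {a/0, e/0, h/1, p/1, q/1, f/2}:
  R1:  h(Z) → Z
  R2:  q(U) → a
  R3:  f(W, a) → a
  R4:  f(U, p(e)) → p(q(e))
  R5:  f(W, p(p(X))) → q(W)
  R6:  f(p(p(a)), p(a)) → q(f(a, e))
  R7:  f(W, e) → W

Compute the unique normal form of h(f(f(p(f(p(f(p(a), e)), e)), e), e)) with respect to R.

p(p(p(a)))

1. h(f(f(p(f(p(f(p(a), e)), e)), e), e))  →  f(f(p(f(p(f(p(a), e)), e)), e), e)   [R1 at ε]
2. f(f(p(f(p(f(p(a), e)), e)), e), e)  →  f(p(f(p(f(p(a), e)), e)), e)   [R7 at ε]
3. f(p(f(p(f(p(a), e)), e)), e)  →  p(f(p(f(p(a), e)), e))   [R7 at ε]
4. p(f(p(f(p(a), e)), e))  →  p(p(f(p(a), e)))   [R7 at 1]
5. p(p(f(p(a), e)))  →  p(p(p(a)))   [R7 at 1.1]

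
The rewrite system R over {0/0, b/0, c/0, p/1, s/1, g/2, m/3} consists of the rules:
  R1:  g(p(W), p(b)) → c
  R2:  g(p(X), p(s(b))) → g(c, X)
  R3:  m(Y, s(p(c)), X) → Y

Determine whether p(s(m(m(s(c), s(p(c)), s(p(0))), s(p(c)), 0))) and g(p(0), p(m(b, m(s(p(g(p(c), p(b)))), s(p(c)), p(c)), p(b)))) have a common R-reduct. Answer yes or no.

no — NF(t₁) = p(s(s(c))), NF(t₂) = c

Reduce t₁ = p(s(m(m(s(c), s(p(c)), s(p(0))), s(p(c)), 0))):
1. p(s(m(m(s(c), s(p(c)), s(p(0))), s(p(c)), 0)))  →  p(s(m(s(c), s(p(c)), s(p(0)))))   [R3 at 1.1]
2. p(s(m(s(c), s(p(c)), s(p(0)))))  →  p(s(s(c)))   [R3 at 1.1]

Reduce t₂ = g(p(0), p(m(b, m(s(p(g(p(c), p(b)))), s(p(c)), p(c)), p(b)))):
1. g(p(0), p(m(b, m(s(p(g(p(c), p(b)))), s(p(c)), p(c)), p(b))))  →  g(p(0), p(m(b, s(p(g(p(c), p(b)))), p(b))))   [R3 at 2.1.2]
2. g(p(0), p(m(b, s(p(g(p(c), p(b)))), p(b))))  →  g(p(0), p(m(b, s(p(c)), p(b))))   [R1 at 2.1.2.1.1]
3. g(p(0), p(m(b, s(p(c)), p(b))))  →  g(p(0), p(b))   [R3 at 2.1]
4. g(p(0), p(b))  →  c   [R1 at ε]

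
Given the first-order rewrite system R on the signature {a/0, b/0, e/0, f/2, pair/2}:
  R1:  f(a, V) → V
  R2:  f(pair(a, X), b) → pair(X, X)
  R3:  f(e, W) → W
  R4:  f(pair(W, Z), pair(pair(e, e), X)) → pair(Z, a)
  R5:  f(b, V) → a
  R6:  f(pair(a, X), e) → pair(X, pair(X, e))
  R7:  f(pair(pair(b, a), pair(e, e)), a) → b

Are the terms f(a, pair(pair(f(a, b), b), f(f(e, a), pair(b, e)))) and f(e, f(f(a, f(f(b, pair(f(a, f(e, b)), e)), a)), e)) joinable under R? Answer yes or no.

no — NF(t₁) = pair(pair(b, b), pair(b, e)), NF(t₂) = e

Reduce t₁ = f(a, pair(pair(f(a, b), b), f(f(e, a), pair(b, e)))):
1. f(a, pair(pair(f(a, b), b), f(f(e, a), pair(b, e))))  →  pair(pair(f(a, b), b), f(f(e, a), pair(b, e)))   [R1 at ε]
2. pair(pair(f(a, b), b), f(f(e, a), pair(b, e)))  →  pair(pair(b, b), f(f(e, a), pair(b, e)))   [R1 at 1.1]
3. pair(pair(b, b), f(f(e, a), pair(b, e)))  →  pair(pair(b, b), f(a, pair(b, e)))   [R3 at 2.1]
4. pair(pair(b, b), f(a, pair(b, e)))  →  pair(pair(b, b), pair(b, e))   [R1 at 2]

Reduce t₂ = f(e, f(f(a, f(f(b, pair(f(a, f(e, b)), e)), a)), e)):
1. f(e, f(f(a, f(f(b, pair(f(a, f(e, b)), e)), a)), e))  →  f(f(a, f(f(b, pair(f(a, f(e, b)), e)), a)), e)   [R3 at ε]
2. f(f(a, f(f(b, pair(f(a, f(e, b)), e)), a)), e)  →  f(f(f(b, pair(f(a, f(e, b)), e)), a), e)   [R1 at 1]
3. f(f(f(b, pair(f(a, f(e, b)), e)), a), e)  →  f(f(a, a), e)   [R5 at 1.1]
4. f(f(a, a), e)  →  f(a, e)   [R1 at 1]
5. f(a, e)  →  e   [R1 at ε]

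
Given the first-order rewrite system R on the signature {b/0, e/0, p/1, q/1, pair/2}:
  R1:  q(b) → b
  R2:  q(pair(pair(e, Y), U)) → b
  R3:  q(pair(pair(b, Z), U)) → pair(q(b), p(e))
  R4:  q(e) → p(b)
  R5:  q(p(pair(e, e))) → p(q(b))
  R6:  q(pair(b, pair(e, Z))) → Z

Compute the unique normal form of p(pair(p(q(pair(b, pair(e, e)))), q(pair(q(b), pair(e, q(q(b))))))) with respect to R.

1. p(pair(p(q(pair(b, pair(e, e)))), q(pair(q(b), pair(e, q(q(b)))))))  →  p(pair(p(e), q(pair(q(b), pair(e, q(q(b)))))))   [R6 at 1.1.1]
2. p(pair(p(e), q(pair(q(b), pair(e, q(q(b)))))))  →  p(pair(p(e), q(pair(b, pair(e, q(q(b)))))))   [R1 at 1.2.1.1]
3. p(pair(p(e), q(pair(b, pair(e, q(q(b)))))))  →  p(pair(p(e), q(q(b))))   [R6 at 1.2]
4. p(pair(p(e), q(q(b))))  →  p(pair(p(e), q(b)))   [R1 at 1.2.1]
5. p(pair(p(e), q(b)))  →  p(pair(p(e), b))   [R1 at 1.2]

p(pair(p(e), b))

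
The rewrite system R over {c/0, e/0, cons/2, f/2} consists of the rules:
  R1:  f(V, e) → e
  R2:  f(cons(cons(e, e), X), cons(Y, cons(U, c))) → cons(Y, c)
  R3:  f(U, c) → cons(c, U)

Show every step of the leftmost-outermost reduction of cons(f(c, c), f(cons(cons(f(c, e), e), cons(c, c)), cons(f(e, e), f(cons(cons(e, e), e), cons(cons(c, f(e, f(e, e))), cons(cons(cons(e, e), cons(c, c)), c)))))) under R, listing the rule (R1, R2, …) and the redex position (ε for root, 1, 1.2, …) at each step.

1. cons(f(c, c), f(cons(cons(f(c, e), e), cons(c, c)), cons(f(e, e), f(cons(cons(e, e), e), cons(cons(c, f(e, f(e, e))), cons(cons(cons(e, e), cons(c, c)), c))))))  →  cons(cons(c, c), f(cons(cons(f(c, e), e), cons(c, c)), cons(f(e, e), f(cons(cons(e, e), e), cons(cons(c, f(e, f(e, e))), cons(cons(cons(e, e), cons(c, c)), c))))))   [R3 at 1]
2. cons(cons(c, c), f(cons(cons(f(c, e), e), cons(c, c)), cons(f(e, e), f(cons(cons(e, e), e), cons(cons(c, f(e, f(e, e))), cons(cons(cons(e, e), cons(c, c)), c))))))  →  cons(cons(c, c), f(cons(cons(e, e), cons(c, c)), cons(f(e, e), f(cons(cons(e, e), e), cons(cons(c, f(e, f(e, e))), cons(cons(cons(e, e), cons(c, c)), c))))))   [R1 at 2.1.1.1]
3. cons(cons(c, c), f(cons(cons(e, e), cons(c, c)), cons(f(e, e), f(cons(cons(e, e), e), cons(cons(c, f(e, f(e, e))), cons(cons(cons(e, e), cons(c, c)), c))))))  →  cons(cons(c, c), f(cons(cons(e, e), cons(c, c)), cons(e, f(cons(cons(e, e), e), cons(cons(c, f(e, f(e, e))), cons(cons(cons(e, e), cons(c, c)), c))))))   [R1 at 2.2.1]
4. cons(cons(c, c), f(cons(cons(e, e), cons(c, c)), cons(e, f(cons(cons(e, e), e), cons(cons(c, f(e, f(e, e))), cons(cons(cons(e, e), cons(c, c)), c))))))  →  cons(cons(c, c), f(cons(cons(e, e), cons(c, c)), cons(e, cons(cons(c, f(e, f(e, e))), c))))   [R2 at 2.2.2]
5. cons(cons(c, c), f(cons(cons(e, e), cons(c, c)), cons(e, cons(cons(c, f(e, f(e, e))), c))))  →  cons(cons(c, c), cons(e, c))   [R2 at 2]

cons(cons(c, c), cons(e, c))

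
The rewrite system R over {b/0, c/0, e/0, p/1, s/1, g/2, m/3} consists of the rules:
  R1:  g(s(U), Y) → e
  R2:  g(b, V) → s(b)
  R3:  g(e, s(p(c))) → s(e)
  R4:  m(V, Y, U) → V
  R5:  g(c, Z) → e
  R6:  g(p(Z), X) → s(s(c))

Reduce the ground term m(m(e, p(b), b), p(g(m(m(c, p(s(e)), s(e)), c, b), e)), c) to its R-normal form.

1. m(m(e, p(b), b), p(g(m(m(c, p(s(e)), s(e)), c, b), e)), c)  →  m(e, p(b), b)   [R4 at ε]
2. m(e, p(b), b)  →  e   [R4 at ε]

e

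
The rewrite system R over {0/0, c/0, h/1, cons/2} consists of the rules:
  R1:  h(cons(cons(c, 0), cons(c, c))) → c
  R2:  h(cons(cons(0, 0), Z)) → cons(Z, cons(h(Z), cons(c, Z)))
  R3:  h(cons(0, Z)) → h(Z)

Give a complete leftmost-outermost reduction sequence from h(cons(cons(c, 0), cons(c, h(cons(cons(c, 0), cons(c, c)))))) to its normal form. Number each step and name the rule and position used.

c

1. h(cons(cons(c, 0), cons(c, h(cons(cons(c, 0), cons(c, c))))))  →  h(cons(cons(c, 0), cons(c, c)))   [R1 at 1.2.2]
2. h(cons(cons(c, 0), cons(c, c)))  →  c   [R1 at ε]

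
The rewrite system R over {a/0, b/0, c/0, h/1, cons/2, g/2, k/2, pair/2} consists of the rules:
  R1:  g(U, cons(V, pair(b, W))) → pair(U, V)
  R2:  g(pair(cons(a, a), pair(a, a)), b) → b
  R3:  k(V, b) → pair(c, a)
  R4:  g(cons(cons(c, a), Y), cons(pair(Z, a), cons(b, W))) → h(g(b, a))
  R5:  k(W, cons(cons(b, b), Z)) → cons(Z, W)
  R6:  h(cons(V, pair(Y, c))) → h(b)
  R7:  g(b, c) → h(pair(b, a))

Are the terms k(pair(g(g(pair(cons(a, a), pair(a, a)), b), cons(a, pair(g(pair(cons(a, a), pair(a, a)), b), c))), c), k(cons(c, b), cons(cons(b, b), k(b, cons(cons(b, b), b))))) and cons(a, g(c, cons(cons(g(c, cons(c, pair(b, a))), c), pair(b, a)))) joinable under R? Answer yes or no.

no — NF(t₁) = cons(cons(c, b), pair(pair(b, a), c)), NF(t₂) = cons(a, pair(c, cons(pair(c, c), c)))

Reduce t₁ = k(pair(g(g(pair(cons(a, a), pair(a, a)), b), cons(a, pair(g(pair(cons(a, a), pair(a, a)), b), c))), c), k(cons(c, b), cons(cons(b, b), k(b, cons(cons(b, b), b))))):
1. k(pair(g(g(pair(cons(a, a), pair(a, a)), b), cons(a, pair(g(pair(cons(a, a), pair(a, a)), b), c))), c), k(cons(c, b), cons(cons(b, b), k(b, cons(cons(b, b), b)))))  →  k(pair(g(b, cons(a, pair(g(pair(cons(a, a), pair(a, a)), b), c))), c), k(cons(c, b), cons(cons(b, b), k(b, cons(cons(b, b), b)))))   [R2 at 1.1.1]
2. k(pair(g(b, cons(a, pair(g(pair(cons(a, a), pair(a, a)), b), c))), c), k(cons(c, b), cons(cons(b, b), k(b, cons(cons(b, b), b)))))  →  k(pair(g(b, cons(a, pair(b, c))), c), k(cons(c, b), cons(cons(b, b), k(b, cons(cons(b, b), b)))))   [R2 at 1.1.2.2.1]
3. k(pair(g(b, cons(a, pair(b, c))), c), k(cons(c, b), cons(cons(b, b), k(b, cons(cons(b, b), b)))))  →  k(pair(pair(b, a), c), k(cons(c, b), cons(cons(b, b), k(b, cons(cons(b, b), b)))))   [R1 at 1.1]
4. k(pair(pair(b, a), c), k(cons(c, b), cons(cons(b, b), k(b, cons(cons(b, b), b)))))  →  k(pair(pair(b, a), c), cons(k(b, cons(cons(b, b), b)), cons(c, b)))   [R5 at 2]
5. k(pair(pair(b, a), c), cons(k(b, cons(cons(b, b), b)), cons(c, b)))  →  k(pair(pair(b, a), c), cons(cons(b, b), cons(c, b)))   [R5 at 2.1]
6. k(pair(pair(b, a), c), cons(cons(b, b), cons(c, b)))  →  cons(cons(c, b), pair(pair(b, a), c))   [R5 at ε]

Reduce t₂ = cons(a, g(c, cons(cons(g(c, cons(c, pair(b, a))), c), pair(b, a)))):
1. cons(a, g(c, cons(cons(g(c, cons(c, pair(b, a))), c), pair(b, a))))  →  cons(a, pair(c, cons(g(c, cons(c, pair(b, a))), c)))   [R1 at 2]
2. cons(a, pair(c, cons(g(c, cons(c, pair(b, a))), c)))  →  cons(a, pair(c, cons(pair(c, c), c)))   [R1 at 2.2.1]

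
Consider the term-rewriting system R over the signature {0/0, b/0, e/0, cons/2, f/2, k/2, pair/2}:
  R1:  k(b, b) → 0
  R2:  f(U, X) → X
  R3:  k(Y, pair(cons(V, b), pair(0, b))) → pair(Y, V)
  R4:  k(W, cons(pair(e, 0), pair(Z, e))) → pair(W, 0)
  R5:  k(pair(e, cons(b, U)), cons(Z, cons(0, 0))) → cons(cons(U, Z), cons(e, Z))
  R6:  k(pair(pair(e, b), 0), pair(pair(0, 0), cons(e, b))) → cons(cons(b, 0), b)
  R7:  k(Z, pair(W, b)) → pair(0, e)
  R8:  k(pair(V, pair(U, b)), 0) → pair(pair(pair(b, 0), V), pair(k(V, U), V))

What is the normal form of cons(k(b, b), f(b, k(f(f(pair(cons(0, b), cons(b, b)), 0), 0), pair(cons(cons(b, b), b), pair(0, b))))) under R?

cons(0, pair(0, cons(b, b)))

1. cons(k(b, b), f(b, k(f(f(pair(cons(0, b), cons(b, b)), 0), 0), pair(cons(cons(b, b), b), pair(0, b)))))  →  cons(0, f(b, k(f(f(pair(cons(0, b), cons(b, b)), 0), 0), pair(cons(cons(b, b), b), pair(0, b)))))   [R1 at 1]
2. cons(0, f(b, k(f(f(pair(cons(0, b), cons(b, b)), 0), 0), pair(cons(cons(b, b), b), pair(0, b)))))  →  cons(0, k(f(f(pair(cons(0, b), cons(b, b)), 0), 0), pair(cons(cons(b, b), b), pair(0, b))))   [R2 at 2]
3. cons(0, k(f(f(pair(cons(0, b), cons(b, b)), 0), 0), pair(cons(cons(b, b), b), pair(0, b))))  →  cons(0, pair(f(f(pair(cons(0, b), cons(b, b)), 0), 0), cons(b, b)))   [R3 at 2]
4. cons(0, pair(f(f(pair(cons(0, b), cons(b, b)), 0), 0), cons(b, b)))  →  cons(0, pair(0, cons(b, b)))   [R2 at 2.1]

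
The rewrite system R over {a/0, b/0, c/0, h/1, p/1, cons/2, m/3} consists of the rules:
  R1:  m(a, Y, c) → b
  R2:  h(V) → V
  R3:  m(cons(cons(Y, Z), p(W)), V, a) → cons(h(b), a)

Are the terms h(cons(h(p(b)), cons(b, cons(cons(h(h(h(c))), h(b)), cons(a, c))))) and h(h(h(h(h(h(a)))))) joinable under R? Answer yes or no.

no — NF(t₁) = cons(p(b), cons(b, cons(cons(c, b), cons(a, c)))), NF(t₂) = a

Reduce t₁ = h(cons(h(p(b)), cons(b, cons(cons(h(h(h(c))), h(b)), cons(a, c))))):
1. h(cons(h(p(b)), cons(b, cons(cons(h(h(h(c))), h(b)), cons(a, c)))))  →  cons(h(p(b)), cons(b, cons(cons(h(h(h(c))), h(b)), cons(a, c))))   [R2 at ε]
2. cons(h(p(b)), cons(b, cons(cons(h(h(h(c))), h(b)), cons(a, c))))  →  cons(p(b), cons(b, cons(cons(h(h(h(c))), h(b)), cons(a, c))))   [R2 at 1]
3. cons(p(b), cons(b, cons(cons(h(h(h(c))), h(b)), cons(a, c))))  →  cons(p(b), cons(b, cons(cons(h(h(c)), h(b)), cons(a, c))))   [R2 at 2.2.1.1]
4. cons(p(b), cons(b, cons(cons(h(h(c)), h(b)), cons(a, c))))  →  cons(p(b), cons(b, cons(cons(h(c), h(b)), cons(a, c))))   [R2 at 2.2.1.1]
5. cons(p(b), cons(b, cons(cons(h(c), h(b)), cons(a, c))))  →  cons(p(b), cons(b, cons(cons(c, h(b)), cons(a, c))))   [R2 at 2.2.1.1]
6. cons(p(b), cons(b, cons(cons(c, h(b)), cons(a, c))))  →  cons(p(b), cons(b, cons(cons(c, b), cons(a, c))))   [R2 at 2.2.1.2]

Reduce t₂ = h(h(h(h(h(h(a)))))):
1. h(h(h(h(h(h(a))))))  →  h(h(h(h(h(a)))))   [R2 at ε]
2. h(h(h(h(h(a)))))  →  h(h(h(h(a))))   [R2 at ε]
3. h(h(h(h(a))))  →  h(h(h(a)))   [R2 at ε]
4. h(h(h(a)))  →  h(h(a))   [R2 at ε]
5. h(h(a))  →  h(a)   [R2 at ε]
6. h(a)  →  a   [R2 at ε]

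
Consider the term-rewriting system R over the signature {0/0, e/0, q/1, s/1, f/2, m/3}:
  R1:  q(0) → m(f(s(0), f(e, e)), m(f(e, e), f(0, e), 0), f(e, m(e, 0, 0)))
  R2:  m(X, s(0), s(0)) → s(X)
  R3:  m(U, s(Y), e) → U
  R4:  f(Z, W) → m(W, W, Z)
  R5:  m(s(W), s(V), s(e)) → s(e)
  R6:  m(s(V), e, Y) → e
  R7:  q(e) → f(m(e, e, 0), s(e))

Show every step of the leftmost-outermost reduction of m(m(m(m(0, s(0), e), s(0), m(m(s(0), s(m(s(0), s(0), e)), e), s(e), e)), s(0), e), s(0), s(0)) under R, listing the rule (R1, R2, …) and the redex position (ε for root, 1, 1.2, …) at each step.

s(s(0))

1. m(m(m(m(0, s(0), e), s(0), m(m(s(0), s(m(s(0), s(0), e)), e), s(e), e)), s(0), e), s(0), s(0))  →  s(m(m(m(0, s(0), e), s(0), m(m(s(0), s(m(s(0), s(0), e)), e), s(e), e)), s(0), e))   [R2 at ε]
2. s(m(m(m(0, s(0), e), s(0), m(m(s(0), s(m(s(0), s(0), e)), e), s(e), e)), s(0), e))  →  s(m(m(0, s(0), e), s(0), m(m(s(0), s(m(s(0), s(0), e)), e), s(e), e)))   [R3 at 1]
3. s(m(m(0, s(0), e), s(0), m(m(s(0), s(m(s(0), s(0), e)), e), s(e), e)))  →  s(m(0, s(0), m(m(s(0), s(m(s(0), s(0), e)), e), s(e), e)))   [R3 at 1.1]
4. s(m(0, s(0), m(m(s(0), s(m(s(0), s(0), e)), e), s(e), e)))  →  s(m(0, s(0), m(s(0), s(m(s(0), s(0), e)), e)))   [R3 at 1.3]
5. s(m(0, s(0), m(s(0), s(m(s(0), s(0), e)), e)))  →  s(m(0, s(0), s(0)))   [R3 at 1.3]
6. s(m(0, s(0), s(0)))  →  s(s(0))   [R2 at 1]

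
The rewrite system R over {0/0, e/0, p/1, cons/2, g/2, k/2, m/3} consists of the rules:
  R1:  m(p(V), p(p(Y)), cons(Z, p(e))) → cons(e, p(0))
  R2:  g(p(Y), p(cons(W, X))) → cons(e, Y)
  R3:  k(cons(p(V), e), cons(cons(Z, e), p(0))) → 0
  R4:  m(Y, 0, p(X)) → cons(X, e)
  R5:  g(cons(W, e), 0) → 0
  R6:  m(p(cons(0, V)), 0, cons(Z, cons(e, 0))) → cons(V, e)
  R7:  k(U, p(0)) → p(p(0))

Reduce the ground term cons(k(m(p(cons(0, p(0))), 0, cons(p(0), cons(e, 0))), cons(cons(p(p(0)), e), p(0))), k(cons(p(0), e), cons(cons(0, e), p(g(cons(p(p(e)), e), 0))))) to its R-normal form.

1. cons(k(m(p(cons(0, p(0))), 0, cons(p(0), cons(e, 0))), cons(cons(p(p(0)), e), p(0))), k(cons(p(0), e), cons(cons(0, e), p(g(cons(p(p(e)), e), 0)))))  →  cons(k(cons(p(0), e), cons(cons(p(p(0)), e), p(0))), k(cons(p(0), e), cons(cons(0, e), p(g(cons(p(p(e)), e), 0)))))   [R6 at 1.1]
2. cons(k(cons(p(0), e), cons(cons(p(p(0)), e), p(0))), k(cons(p(0), e), cons(cons(0, e), p(g(cons(p(p(e)), e), 0)))))  →  cons(0, k(cons(p(0), e), cons(cons(0, e), p(g(cons(p(p(e)), e), 0)))))   [R3 at 1]
3. cons(0, k(cons(p(0), e), cons(cons(0, e), p(g(cons(p(p(e)), e), 0)))))  →  cons(0, k(cons(p(0), e), cons(cons(0, e), p(0))))   [R5 at 2.2.2.1]
4. cons(0, k(cons(p(0), e), cons(cons(0, e), p(0))))  →  cons(0, 0)   [R3 at 2]

cons(0, 0)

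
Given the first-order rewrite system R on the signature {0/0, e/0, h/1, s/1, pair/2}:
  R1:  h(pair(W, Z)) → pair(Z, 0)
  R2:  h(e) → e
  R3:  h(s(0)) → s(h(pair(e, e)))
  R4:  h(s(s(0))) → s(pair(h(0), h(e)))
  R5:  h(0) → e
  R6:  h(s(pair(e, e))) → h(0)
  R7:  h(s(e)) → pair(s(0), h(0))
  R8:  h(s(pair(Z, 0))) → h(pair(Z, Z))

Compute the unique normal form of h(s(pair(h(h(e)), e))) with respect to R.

e

1. h(s(pair(h(h(e)), e)))  →  h(s(pair(h(e), e)))   [R2 at 1.1.1.1]
2. h(s(pair(h(e), e)))  →  h(s(pair(e, e)))   [R2 at 1.1.1]
3. h(s(pair(e, e)))  →  h(0)   [R6 at ε]
4. h(0)  →  e   [R5 at ε]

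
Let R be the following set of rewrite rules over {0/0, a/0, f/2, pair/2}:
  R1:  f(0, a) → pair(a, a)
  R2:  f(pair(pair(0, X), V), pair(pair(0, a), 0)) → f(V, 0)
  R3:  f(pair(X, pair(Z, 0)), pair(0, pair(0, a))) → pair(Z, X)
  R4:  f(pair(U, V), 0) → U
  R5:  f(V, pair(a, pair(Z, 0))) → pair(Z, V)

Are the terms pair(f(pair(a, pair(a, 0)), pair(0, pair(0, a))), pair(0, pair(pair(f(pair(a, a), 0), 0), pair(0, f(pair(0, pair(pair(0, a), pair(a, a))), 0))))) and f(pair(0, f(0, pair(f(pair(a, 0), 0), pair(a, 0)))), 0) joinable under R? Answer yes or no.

no — NF(t₁) = pair(pair(a, a), pair(0, pair(pair(a, 0), pair(0, 0)))), NF(t₂) = 0

Reduce t₁ = pair(f(pair(a, pair(a, 0)), pair(0, pair(0, a))), pair(0, pair(pair(f(pair(a, a), 0), 0), pair(0, f(pair(0, pair(pair(0, a), pair(a, a))), 0))))):
1. pair(f(pair(a, pair(a, 0)), pair(0, pair(0, a))), pair(0, pair(pair(f(pair(a, a), 0), 0), pair(0, f(pair(0, pair(pair(0, a), pair(a, a))), 0)))))  →  pair(pair(a, a), pair(0, pair(pair(f(pair(a, a), 0), 0), pair(0, f(pair(0, pair(pair(0, a), pair(a, a))), 0)))))   [R3 at 1]
2. pair(pair(a, a), pair(0, pair(pair(f(pair(a, a), 0), 0), pair(0, f(pair(0, pair(pair(0, a), pair(a, a))), 0)))))  →  pair(pair(a, a), pair(0, pair(pair(a, 0), pair(0, f(pair(0, pair(pair(0, a), pair(a, a))), 0)))))   [R4 at 2.2.1.1]
3. pair(pair(a, a), pair(0, pair(pair(a, 0), pair(0, f(pair(0, pair(pair(0, a), pair(a, a))), 0)))))  →  pair(pair(a, a), pair(0, pair(pair(a, 0), pair(0, 0))))   [R4 at 2.2.2.2]

Reduce t₂ = f(pair(0, f(0, pair(f(pair(a, 0), 0), pair(a, 0)))), 0):
1. f(pair(0, f(0, pair(f(pair(a, 0), 0), pair(a, 0)))), 0)  →  0   [R4 at ε]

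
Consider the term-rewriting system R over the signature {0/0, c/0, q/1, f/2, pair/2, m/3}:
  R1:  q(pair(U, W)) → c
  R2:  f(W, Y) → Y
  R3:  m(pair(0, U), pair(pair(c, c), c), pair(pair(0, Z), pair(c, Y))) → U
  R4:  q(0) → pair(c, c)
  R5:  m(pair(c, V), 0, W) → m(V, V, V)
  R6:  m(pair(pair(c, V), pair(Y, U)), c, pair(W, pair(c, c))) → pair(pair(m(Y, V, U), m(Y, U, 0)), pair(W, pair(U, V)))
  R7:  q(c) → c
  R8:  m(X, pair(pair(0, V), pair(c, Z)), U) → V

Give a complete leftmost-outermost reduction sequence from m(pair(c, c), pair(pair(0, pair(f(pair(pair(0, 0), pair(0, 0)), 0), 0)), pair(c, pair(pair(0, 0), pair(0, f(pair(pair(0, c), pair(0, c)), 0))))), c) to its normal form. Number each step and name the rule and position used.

pair(0, 0)

1. m(pair(c, c), pair(pair(0, pair(f(pair(pair(0, 0), pair(0, 0)), 0), 0)), pair(c, pair(pair(0, 0), pair(0, f(pair(pair(0, c), pair(0, c)), 0))))), c)  →  pair(f(pair(pair(0, 0), pair(0, 0)), 0), 0)   [R8 at ε]
2. pair(f(pair(pair(0, 0), pair(0, 0)), 0), 0)  →  pair(0, 0)   [R2 at 1]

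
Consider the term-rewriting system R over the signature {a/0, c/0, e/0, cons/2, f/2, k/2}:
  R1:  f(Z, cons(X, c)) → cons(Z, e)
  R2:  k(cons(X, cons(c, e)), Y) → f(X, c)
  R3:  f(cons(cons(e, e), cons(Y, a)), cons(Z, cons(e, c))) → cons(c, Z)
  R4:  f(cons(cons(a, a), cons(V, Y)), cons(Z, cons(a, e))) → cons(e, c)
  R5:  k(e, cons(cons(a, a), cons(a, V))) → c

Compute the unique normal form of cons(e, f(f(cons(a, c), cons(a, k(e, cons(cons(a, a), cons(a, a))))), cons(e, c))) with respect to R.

1. cons(e, f(f(cons(a, c), cons(a, k(e, cons(cons(a, a), cons(a, a))))), cons(e, c)))  →  cons(e, cons(f(cons(a, c), cons(a, k(e, cons(cons(a, a), cons(a, a))))), e))   [R1 at 2]
2. cons(e, cons(f(cons(a, c), cons(a, k(e, cons(cons(a, a), cons(a, a))))), e))  →  cons(e, cons(f(cons(a, c), cons(a, c)), e))   [R5 at 2.1.2.2]
3. cons(e, cons(f(cons(a, c), cons(a, c)), e))  →  cons(e, cons(cons(cons(a, c), e), e))   [R1 at 2.1]

cons(e, cons(cons(cons(a, c), e), e))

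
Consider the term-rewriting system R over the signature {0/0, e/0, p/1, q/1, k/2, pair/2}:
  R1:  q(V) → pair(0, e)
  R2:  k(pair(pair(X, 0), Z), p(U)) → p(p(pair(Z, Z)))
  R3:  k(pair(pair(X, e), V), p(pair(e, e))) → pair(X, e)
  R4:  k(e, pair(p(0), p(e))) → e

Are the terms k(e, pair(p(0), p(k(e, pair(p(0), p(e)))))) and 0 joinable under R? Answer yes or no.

no — NF(t₁) = e, NF(t₂) = 0

Reduce t₁ = k(e, pair(p(0), p(k(e, pair(p(0), p(e)))))):
1. k(e, pair(p(0), p(k(e, pair(p(0), p(e))))))  →  k(e, pair(p(0), p(e)))   [R4 at 2.2.1]
2. k(e, pair(p(0), p(e)))  →  e   [R4 at ε]

Reduce t₂ = 0:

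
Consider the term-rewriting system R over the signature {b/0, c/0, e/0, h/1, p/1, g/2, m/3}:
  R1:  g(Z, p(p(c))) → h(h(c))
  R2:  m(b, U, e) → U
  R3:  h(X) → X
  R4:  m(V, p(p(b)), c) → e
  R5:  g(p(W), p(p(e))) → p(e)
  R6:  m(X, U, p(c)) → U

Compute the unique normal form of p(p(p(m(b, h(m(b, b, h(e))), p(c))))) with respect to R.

p(p(p(b)))

1. p(p(p(m(b, h(m(b, b, h(e))), p(c)))))  →  p(p(p(h(m(b, b, h(e))))))   [R6 at 1.1.1]
2. p(p(p(h(m(b, b, h(e))))))  →  p(p(p(m(b, b, h(e)))))   [R3 at 1.1.1]
3. p(p(p(m(b, b, h(e)))))  →  p(p(p(m(b, b, e))))   [R3 at 1.1.1.3]
4. p(p(p(m(b, b, e))))  →  p(p(p(b)))   [R2 at 1.1.1]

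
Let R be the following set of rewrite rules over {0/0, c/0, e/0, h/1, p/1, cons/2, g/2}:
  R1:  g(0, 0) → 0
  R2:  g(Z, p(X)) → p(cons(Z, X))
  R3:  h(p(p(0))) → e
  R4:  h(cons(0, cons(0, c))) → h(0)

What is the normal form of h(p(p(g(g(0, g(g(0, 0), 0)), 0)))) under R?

1. h(p(p(g(g(0, g(g(0, 0), 0)), 0))))  →  h(p(p(g(g(0, g(0, 0)), 0))))   [R1 at 1.1.1.1.2.1]
2. h(p(p(g(g(0, g(0, 0)), 0))))  →  h(p(p(g(g(0, 0), 0))))   [R1 at 1.1.1.1.2]
3. h(p(p(g(g(0, 0), 0))))  →  h(p(p(g(0, 0))))   [R1 at 1.1.1.1]
4. h(p(p(g(0, 0))))  →  h(p(p(0)))   [R1 at 1.1.1]
5. h(p(p(0)))  →  e   [R3 at ε]

e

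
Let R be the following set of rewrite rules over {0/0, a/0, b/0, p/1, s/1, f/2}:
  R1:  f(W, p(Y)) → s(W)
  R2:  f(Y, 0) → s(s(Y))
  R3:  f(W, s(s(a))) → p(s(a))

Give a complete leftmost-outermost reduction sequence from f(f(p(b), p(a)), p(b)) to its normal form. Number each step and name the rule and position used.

1. f(f(p(b), p(a)), p(b))  →  s(f(p(b), p(a)))   [R1 at ε]
2. s(f(p(b), p(a)))  →  s(s(p(b)))   [R1 at 1]

s(s(p(b)))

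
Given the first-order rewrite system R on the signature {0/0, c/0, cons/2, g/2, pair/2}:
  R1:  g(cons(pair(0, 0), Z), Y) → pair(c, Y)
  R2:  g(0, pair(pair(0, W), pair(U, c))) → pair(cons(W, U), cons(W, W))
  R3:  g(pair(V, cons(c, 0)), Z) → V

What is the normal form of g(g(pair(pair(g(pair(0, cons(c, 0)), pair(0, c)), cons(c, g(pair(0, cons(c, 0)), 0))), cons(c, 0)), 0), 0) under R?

1. g(g(pair(pair(g(pair(0, cons(c, 0)), pair(0, c)), cons(c, g(pair(0, cons(c, 0)), 0))), cons(c, 0)), 0), 0)  →  g(pair(g(pair(0, cons(c, 0)), pair(0, c)), cons(c, g(pair(0, cons(c, 0)), 0))), 0)   [R3 at 1]
2. g(pair(g(pair(0, cons(c, 0)), pair(0, c)), cons(c, g(pair(0, cons(c, 0)), 0))), 0)  →  g(pair(0, cons(c, g(pair(0, cons(c, 0)), 0))), 0)   [R3 at 1.1]
3. g(pair(0, cons(c, g(pair(0, cons(c, 0)), 0))), 0)  →  g(pair(0, cons(c, 0)), 0)   [R3 at 1.2.2]
4. g(pair(0, cons(c, 0)), 0)  →  0   [R3 at ε]

0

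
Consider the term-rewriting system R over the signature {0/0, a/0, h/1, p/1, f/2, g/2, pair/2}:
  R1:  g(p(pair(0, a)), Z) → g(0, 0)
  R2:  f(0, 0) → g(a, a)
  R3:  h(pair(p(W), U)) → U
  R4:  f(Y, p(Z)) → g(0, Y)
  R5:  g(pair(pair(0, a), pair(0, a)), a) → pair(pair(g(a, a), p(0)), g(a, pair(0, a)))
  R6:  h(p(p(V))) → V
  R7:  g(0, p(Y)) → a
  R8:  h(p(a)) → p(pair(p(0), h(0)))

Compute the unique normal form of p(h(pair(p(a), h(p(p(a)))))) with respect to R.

1. p(h(pair(p(a), h(p(p(a))))))  →  p(h(p(p(a))))   [R3 at 1]
2. p(h(p(p(a))))  →  p(a)   [R6 at 1]

p(a)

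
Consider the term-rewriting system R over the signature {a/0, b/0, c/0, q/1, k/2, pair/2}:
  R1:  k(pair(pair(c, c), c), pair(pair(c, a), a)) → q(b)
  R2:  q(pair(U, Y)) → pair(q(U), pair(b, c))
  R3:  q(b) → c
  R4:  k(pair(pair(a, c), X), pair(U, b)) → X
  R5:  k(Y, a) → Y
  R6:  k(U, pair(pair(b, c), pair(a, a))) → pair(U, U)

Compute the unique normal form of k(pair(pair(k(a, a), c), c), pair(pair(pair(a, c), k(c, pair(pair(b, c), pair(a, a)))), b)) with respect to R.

c

1. k(pair(pair(k(a, a), c), c), pair(pair(pair(a, c), k(c, pair(pair(b, c), pair(a, a)))), b))  →  k(pair(pair(a, c), c), pair(pair(pair(a, c), k(c, pair(pair(b, c), pair(a, a)))), b))   [R5 at 1.1.1]
2. k(pair(pair(a, c), c), pair(pair(pair(a, c), k(c, pair(pair(b, c), pair(a, a)))), b))  →  c   [R4 at ε]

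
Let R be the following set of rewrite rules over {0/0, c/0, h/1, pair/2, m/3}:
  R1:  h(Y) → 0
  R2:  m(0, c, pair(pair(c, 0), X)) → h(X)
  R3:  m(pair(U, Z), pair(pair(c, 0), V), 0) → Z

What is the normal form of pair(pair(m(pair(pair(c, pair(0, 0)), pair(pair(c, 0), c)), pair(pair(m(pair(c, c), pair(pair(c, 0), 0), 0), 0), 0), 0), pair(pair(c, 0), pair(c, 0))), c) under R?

1. pair(pair(m(pair(pair(c, pair(0, 0)), pair(pair(c, 0), c)), pair(pair(m(pair(c, c), pair(pair(c, 0), 0), 0), 0), 0), 0), pair(pair(c, 0), pair(c, 0))), c)  →  pair(pair(m(pair(pair(c, pair(0, 0)), pair(pair(c, 0), c)), pair(pair(c, 0), 0), 0), pair(pair(c, 0), pair(c, 0))), c)   [R3 at 1.1.2.1.1]
2. pair(pair(m(pair(pair(c, pair(0, 0)), pair(pair(c, 0), c)), pair(pair(c, 0), 0), 0), pair(pair(c, 0), pair(c, 0))), c)  →  pair(pair(pair(pair(c, 0), c), pair(pair(c, 0), pair(c, 0))), c)   [R3 at 1.1]

pair(pair(pair(pair(c, 0), c), pair(pair(c, 0), pair(c, 0))), c)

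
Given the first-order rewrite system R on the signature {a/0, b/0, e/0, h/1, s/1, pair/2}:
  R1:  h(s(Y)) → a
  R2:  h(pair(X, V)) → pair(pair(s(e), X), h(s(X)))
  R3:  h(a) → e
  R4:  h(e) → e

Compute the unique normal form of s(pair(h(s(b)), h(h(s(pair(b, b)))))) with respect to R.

s(pair(a, e))

1. s(pair(h(s(b)), h(h(s(pair(b, b))))))  →  s(pair(a, h(h(s(pair(b, b))))))   [R1 at 1.1]
2. s(pair(a, h(h(s(pair(b, b))))))  →  s(pair(a, h(a)))   [R1 at 1.2.1]
3. s(pair(a, h(a)))  →  s(pair(a, e))   [R3 at 1.2]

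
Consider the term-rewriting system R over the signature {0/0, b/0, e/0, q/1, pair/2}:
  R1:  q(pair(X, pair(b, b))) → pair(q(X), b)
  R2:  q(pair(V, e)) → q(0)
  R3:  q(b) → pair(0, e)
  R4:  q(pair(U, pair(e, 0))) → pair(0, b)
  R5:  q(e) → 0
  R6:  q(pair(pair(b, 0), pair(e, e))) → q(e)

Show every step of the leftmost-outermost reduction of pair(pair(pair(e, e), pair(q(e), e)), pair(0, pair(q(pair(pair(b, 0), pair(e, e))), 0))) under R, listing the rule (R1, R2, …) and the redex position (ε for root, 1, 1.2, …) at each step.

pair(pair(pair(e, e), pair(0, e)), pair(0, pair(0, 0)))

1. pair(pair(pair(e, e), pair(q(e), e)), pair(0, pair(q(pair(pair(b, 0), pair(e, e))), 0)))  →  pair(pair(pair(e, e), pair(0, e)), pair(0, pair(q(pair(pair(b, 0), pair(e, e))), 0)))   [R5 at 1.2.1]
2. pair(pair(pair(e, e), pair(0, e)), pair(0, pair(q(pair(pair(b, 0), pair(e, e))), 0)))  →  pair(pair(pair(e, e), pair(0, e)), pair(0, pair(q(e), 0)))   [R6 at 2.2.1]
3. pair(pair(pair(e, e), pair(0, e)), pair(0, pair(q(e), 0)))  →  pair(pair(pair(e, e), pair(0, e)), pair(0, pair(0, 0)))   [R5 at 2.2.1]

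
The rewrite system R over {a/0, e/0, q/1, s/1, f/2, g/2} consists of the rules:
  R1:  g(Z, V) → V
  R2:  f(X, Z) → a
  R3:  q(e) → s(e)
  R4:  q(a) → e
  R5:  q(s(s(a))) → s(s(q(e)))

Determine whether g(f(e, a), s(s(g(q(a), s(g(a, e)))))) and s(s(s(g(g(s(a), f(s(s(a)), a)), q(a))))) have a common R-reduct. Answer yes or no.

Reduce t₁ = g(f(e, a), s(s(g(q(a), s(g(a, e)))))):
1. g(f(e, a), s(s(g(q(a), s(g(a, e))))))  →  s(s(g(q(a), s(g(a, e)))))   [R1 at ε]
2. s(s(g(q(a), s(g(a, e)))))  →  s(s(s(g(a, e))))   [R1 at 1.1]
3. s(s(s(g(a, e))))  →  s(s(s(e)))   [R1 at 1.1.1]

Reduce t₂ = s(s(s(g(g(s(a), f(s(s(a)), a)), q(a))))):
1. s(s(s(g(g(s(a), f(s(s(a)), a)), q(a)))))  →  s(s(s(q(a))))   [R1 at 1.1.1]
2. s(s(s(q(a))))  →  s(s(s(e)))   [R4 at 1.1.1]

yes — NF(t₁) = s(s(s(e))), NF(t₂) = s(s(s(e)))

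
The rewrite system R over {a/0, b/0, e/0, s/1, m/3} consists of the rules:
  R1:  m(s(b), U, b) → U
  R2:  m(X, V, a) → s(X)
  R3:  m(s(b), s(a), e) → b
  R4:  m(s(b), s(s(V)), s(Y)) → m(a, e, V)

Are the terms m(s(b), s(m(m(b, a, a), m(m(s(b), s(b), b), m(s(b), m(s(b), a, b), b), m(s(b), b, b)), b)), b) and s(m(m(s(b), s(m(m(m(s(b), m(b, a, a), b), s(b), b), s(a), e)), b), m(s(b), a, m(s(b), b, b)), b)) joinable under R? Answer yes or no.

yes — NF(t₁) = s(a), NF(t₂) = s(a)

Reduce t₁ = m(s(b), s(m(m(b, a, a), m(m(s(b), s(b), b), m(s(b), m(s(b), a, b), b), m(s(b), b, b)), b)), b):
1. m(s(b), s(m(m(b, a, a), m(m(s(b), s(b), b), m(s(b), m(s(b), a, b), b), m(s(b), b, b)), b)), b)  →  s(m(m(b, a, a), m(m(s(b), s(b), b), m(s(b), m(s(b), a, b), b), m(s(b), b, b)), b))   [R1 at ε]
2. s(m(m(b, a, a), m(m(s(b), s(b), b), m(s(b), m(s(b), a, b), b), m(s(b), b, b)), b))  →  s(m(s(b), m(m(s(b), s(b), b), m(s(b), m(s(b), a, b), b), m(s(b), b, b)), b))   [R2 at 1.1]
3. s(m(s(b), m(m(s(b), s(b), b), m(s(b), m(s(b), a, b), b), m(s(b), b, b)), b))  →  s(m(m(s(b), s(b), b), m(s(b), m(s(b), a, b), b), m(s(b), b, b)))   [R1 at 1]
4. s(m(m(s(b), s(b), b), m(s(b), m(s(b), a, b), b), m(s(b), b, b)))  →  s(m(s(b), m(s(b), m(s(b), a, b), b), m(s(b), b, b)))   [R1 at 1.1]
5. s(m(s(b), m(s(b), m(s(b), a, b), b), m(s(b), b, b)))  →  s(m(s(b), m(s(b), a, b), m(s(b), b, b)))   [R1 at 1.2]
6. s(m(s(b), m(s(b), a, b), m(s(b), b, b)))  →  s(m(s(b), a, m(s(b), b, b)))   [R1 at 1.2]
7. s(m(s(b), a, m(s(b), b, b)))  →  s(m(s(b), a, b))   [R1 at 1.3]
8. s(m(s(b), a, b))  →  s(a)   [R1 at 1]

Reduce t₂ = s(m(m(s(b), s(m(m(m(s(b), m(b, a, a), b), s(b), b), s(a), e)), b), m(s(b), a, m(s(b), b, b)), b)):
1. s(m(m(s(b), s(m(m(m(s(b), m(b, a, a), b), s(b), b), s(a), e)), b), m(s(b), a, m(s(b), b, b)), b))  →  s(m(s(m(m(m(s(b), m(b, a, a), b), s(b), b), s(a), e)), m(s(b), a, m(s(b), b, b)), b))   [R1 at 1.1]
2. s(m(s(m(m(m(s(b), m(b, a, a), b), s(b), b), s(a), e)), m(s(b), a, m(s(b), b, b)), b))  →  s(m(s(m(m(m(b, a, a), s(b), b), s(a), e)), m(s(b), a, m(s(b), b, b)), b))   [R1 at 1.1.1.1.1]
3. s(m(s(m(m(m(b, a, a), s(b), b), s(a), e)), m(s(b), a, m(s(b), b, b)), b))  →  s(m(s(m(m(s(b), s(b), b), s(a), e)), m(s(b), a, m(s(b), b, b)), b))   [R2 at 1.1.1.1.1]
4. s(m(s(m(m(s(b), s(b), b), s(a), e)), m(s(b), a, m(s(b), b, b)), b))  →  s(m(s(m(s(b), s(a), e)), m(s(b), a, m(s(b), b, b)), b))   [R1 at 1.1.1.1]
5. s(m(s(m(s(b), s(a), e)), m(s(b), a, m(s(b), b, b)), b))  →  s(m(s(b), m(s(b), a, m(s(b), b, b)), b))   [R3 at 1.1.1]
6. s(m(s(b), m(s(b), a, m(s(b), b, b)), b))  →  s(m(s(b), a, m(s(b), b, b)))   [R1 at 1]
7. s(m(s(b), a, m(s(b), b, b)))  →  s(m(s(b), a, b))   [R1 at 1.3]
8. s(m(s(b), a, b))  →  s(a)   [R1 at 1]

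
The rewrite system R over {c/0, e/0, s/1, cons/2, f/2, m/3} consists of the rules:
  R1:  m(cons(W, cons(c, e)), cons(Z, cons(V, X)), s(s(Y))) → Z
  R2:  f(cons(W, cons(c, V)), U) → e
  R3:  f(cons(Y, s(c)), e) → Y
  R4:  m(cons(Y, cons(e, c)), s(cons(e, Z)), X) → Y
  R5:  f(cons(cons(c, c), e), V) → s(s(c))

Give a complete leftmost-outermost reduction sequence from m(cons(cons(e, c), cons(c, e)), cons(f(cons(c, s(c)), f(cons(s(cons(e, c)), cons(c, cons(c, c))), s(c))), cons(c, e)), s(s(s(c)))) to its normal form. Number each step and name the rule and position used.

c

1. m(cons(cons(e, c), cons(c, e)), cons(f(cons(c, s(c)), f(cons(s(cons(e, c)), cons(c, cons(c, c))), s(c))), cons(c, e)), s(s(s(c))))  →  f(cons(c, s(c)), f(cons(s(cons(e, c)), cons(c, cons(c, c))), s(c)))   [R1 at ε]
2. f(cons(c, s(c)), f(cons(s(cons(e, c)), cons(c, cons(c, c))), s(c)))  →  f(cons(c, s(c)), e)   [R2 at 2]
3. f(cons(c, s(c)), e)  →  c   [R3 at ε]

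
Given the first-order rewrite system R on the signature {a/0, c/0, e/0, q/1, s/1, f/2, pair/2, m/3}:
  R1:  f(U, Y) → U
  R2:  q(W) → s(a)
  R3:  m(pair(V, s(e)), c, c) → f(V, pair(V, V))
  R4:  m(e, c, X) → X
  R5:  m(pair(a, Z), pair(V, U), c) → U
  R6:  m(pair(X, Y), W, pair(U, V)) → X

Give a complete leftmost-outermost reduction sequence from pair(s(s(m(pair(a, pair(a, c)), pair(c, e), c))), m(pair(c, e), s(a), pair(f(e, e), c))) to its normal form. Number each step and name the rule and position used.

1. pair(s(s(m(pair(a, pair(a, c)), pair(c, e), c))), m(pair(c, e), s(a), pair(f(e, e), c)))  →  pair(s(s(e)), m(pair(c, e), s(a), pair(f(e, e), c)))   [R5 at 1.1.1]
2. pair(s(s(e)), m(pair(c, e), s(a), pair(f(e, e), c)))  →  pair(s(s(e)), c)   [R6 at 2]

pair(s(s(e)), c)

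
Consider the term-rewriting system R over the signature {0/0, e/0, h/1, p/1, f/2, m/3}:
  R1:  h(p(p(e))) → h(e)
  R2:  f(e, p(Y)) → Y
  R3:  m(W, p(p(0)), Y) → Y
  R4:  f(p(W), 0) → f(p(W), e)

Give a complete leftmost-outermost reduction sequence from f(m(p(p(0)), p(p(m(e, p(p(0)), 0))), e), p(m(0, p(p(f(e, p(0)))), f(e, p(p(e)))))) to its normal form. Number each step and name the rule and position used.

p(e)

1. f(m(p(p(0)), p(p(m(e, p(p(0)), 0))), e), p(m(0, p(p(f(e, p(0)))), f(e, p(p(e))))))  →  f(m(p(p(0)), p(p(0)), e), p(m(0, p(p(f(e, p(0)))), f(e, p(p(e))))))   [R3 at 1.2.1.1]
2. f(m(p(p(0)), p(p(0)), e), p(m(0, p(p(f(e, p(0)))), f(e, p(p(e))))))  →  f(e, p(m(0, p(p(f(e, p(0)))), f(e, p(p(e))))))   [R3 at 1]
3. f(e, p(m(0, p(p(f(e, p(0)))), f(e, p(p(e))))))  →  m(0, p(p(f(e, p(0)))), f(e, p(p(e))))   [R2 at ε]
4. m(0, p(p(f(e, p(0)))), f(e, p(p(e))))  →  m(0, p(p(0)), f(e, p(p(e))))   [R2 at 2.1.1]
5. m(0, p(p(0)), f(e, p(p(e))))  →  f(e, p(p(e)))   [R3 at ε]
6. f(e, p(p(e)))  →  p(e)   [R2 at ε]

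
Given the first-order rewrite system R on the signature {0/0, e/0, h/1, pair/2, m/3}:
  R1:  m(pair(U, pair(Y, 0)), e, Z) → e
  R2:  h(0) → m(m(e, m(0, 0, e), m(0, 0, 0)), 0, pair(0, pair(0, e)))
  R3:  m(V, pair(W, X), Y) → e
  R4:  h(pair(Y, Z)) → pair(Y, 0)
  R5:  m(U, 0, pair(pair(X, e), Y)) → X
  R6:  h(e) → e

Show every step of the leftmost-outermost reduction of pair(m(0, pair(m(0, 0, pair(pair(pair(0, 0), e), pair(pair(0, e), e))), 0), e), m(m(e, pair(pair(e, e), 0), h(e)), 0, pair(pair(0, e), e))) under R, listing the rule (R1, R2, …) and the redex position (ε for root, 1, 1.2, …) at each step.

pair(e, 0)

1. pair(m(0, pair(m(0, 0, pair(pair(pair(0, 0), e), pair(pair(0, e), e))), 0), e), m(m(e, pair(pair(e, e), 0), h(e)), 0, pair(pair(0, e), e)))  →  pair(e, m(m(e, pair(pair(e, e), 0), h(e)), 0, pair(pair(0, e), e)))   [R3 at 1]
2. pair(e, m(m(e, pair(pair(e, e), 0), h(e)), 0, pair(pair(0, e), e)))  →  pair(e, 0)   [R5 at 2]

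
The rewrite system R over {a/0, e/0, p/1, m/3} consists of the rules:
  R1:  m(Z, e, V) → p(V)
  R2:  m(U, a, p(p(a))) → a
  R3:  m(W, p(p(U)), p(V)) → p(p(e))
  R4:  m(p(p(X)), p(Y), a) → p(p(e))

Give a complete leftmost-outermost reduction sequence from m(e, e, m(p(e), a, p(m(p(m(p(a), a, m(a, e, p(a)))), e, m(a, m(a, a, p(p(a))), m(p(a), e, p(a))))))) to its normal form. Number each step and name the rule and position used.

p(a)

1. m(e, e, m(p(e), a, p(m(p(m(p(a), a, m(a, e, p(a)))), e, m(a, m(a, a, p(p(a))), m(p(a), e, p(a)))))))  →  p(m(p(e), a, p(m(p(m(p(a), a, m(a, e, p(a)))), e, m(a, m(a, a, p(p(a))), m(p(a), e, p(a)))))))   [R1 at ε]
2. p(m(p(e), a, p(m(p(m(p(a), a, m(a, e, p(a)))), e, m(a, m(a, a, p(p(a))), m(p(a), e, p(a)))))))  →  p(m(p(e), a, p(p(m(a, m(a, a, p(p(a))), m(p(a), e, p(a)))))))   [R1 at 1.3.1]
3. p(m(p(e), a, p(p(m(a, m(a, a, p(p(a))), m(p(a), e, p(a)))))))  →  p(m(p(e), a, p(p(m(a, a, m(p(a), e, p(a)))))))   [R2 at 1.3.1.1.2]
4. p(m(p(e), a, p(p(m(a, a, m(p(a), e, p(a)))))))  →  p(m(p(e), a, p(p(m(a, a, p(p(a)))))))   [R1 at 1.3.1.1.3]
5. p(m(p(e), a, p(p(m(a, a, p(p(a)))))))  →  p(m(p(e), a, p(p(a))))   [R2 at 1.3.1.1]
6. p(m(p(e), a, p(p(a))))  →  p(a)   [R2 at 1]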